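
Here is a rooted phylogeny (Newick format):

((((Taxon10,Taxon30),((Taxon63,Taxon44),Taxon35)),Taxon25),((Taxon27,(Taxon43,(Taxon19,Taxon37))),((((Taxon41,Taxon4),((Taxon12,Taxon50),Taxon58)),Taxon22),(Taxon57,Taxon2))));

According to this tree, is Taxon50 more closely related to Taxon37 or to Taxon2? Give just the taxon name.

Taxon2

The MRCA of Taxon50 and Taxon2 subtends ((((Taxon41,Taxon4),((Taxon12,Taxon50),Taxon58)),Taxon22),(Taxon57,Taxon2)) (8 taxa).
The MRCA of Taxon50 and Taxon37 subtends ((Taxon27,(Taxon43,(Taxon19,Taxon37))),((((Taxon41,Taxon4),((Taxon12,Taxon50),Taxon58)),Taxon22),(Taxon57,Taxon2))) (12 taxa).
The first is nested inside the second, so Taxon50 shares a more recent common ancestor with Taxon2.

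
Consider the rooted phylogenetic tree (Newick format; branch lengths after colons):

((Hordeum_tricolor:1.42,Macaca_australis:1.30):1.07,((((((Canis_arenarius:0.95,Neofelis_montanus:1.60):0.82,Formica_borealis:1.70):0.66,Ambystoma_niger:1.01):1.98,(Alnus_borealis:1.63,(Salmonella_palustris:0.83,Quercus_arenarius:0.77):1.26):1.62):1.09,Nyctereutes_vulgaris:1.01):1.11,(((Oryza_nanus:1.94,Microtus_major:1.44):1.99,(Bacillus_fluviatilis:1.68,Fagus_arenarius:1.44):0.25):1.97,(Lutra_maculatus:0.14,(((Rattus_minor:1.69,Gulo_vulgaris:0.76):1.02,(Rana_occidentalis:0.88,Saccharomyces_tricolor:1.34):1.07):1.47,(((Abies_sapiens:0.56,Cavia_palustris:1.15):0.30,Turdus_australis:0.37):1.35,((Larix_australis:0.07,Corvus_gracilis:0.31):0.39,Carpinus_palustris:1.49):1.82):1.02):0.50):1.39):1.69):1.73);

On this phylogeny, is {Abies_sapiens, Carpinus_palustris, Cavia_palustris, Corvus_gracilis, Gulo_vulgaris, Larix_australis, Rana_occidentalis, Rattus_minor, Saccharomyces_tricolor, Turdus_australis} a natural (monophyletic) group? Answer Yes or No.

The most recent common ancestor of these taxa subtends (((Rattus_minor,Gulo_vulgaris),(Rana_occidentalis,Saccharomyces_tricolor)),(((Abies_sapiens,Cavia_palustris),Turdus_australis),((Larix_australis,Corvus_gracilis),Carpinus_palustris))).
That clade has exactly 10 tips — every listed taxon and nothing else — so the group is monophyletic.

Yes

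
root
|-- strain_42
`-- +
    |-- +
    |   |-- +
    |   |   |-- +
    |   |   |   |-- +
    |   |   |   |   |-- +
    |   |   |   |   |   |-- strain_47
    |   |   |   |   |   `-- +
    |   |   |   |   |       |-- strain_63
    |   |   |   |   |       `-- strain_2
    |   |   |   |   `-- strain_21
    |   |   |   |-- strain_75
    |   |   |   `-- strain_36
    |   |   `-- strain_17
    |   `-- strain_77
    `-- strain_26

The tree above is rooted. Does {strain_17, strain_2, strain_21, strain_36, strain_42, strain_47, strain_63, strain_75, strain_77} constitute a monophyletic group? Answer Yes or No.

No

The MRCA of the listed taxa is the root, so the smallest clade containing them is the whole tree.
That clade also contains strain_26, which is not in the proposed group, so the group is not monophyletic.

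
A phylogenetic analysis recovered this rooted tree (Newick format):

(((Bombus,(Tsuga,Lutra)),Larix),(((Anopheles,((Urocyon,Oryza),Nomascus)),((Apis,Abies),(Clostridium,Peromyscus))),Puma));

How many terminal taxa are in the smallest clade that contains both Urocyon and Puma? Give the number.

9

The MRCA of Urocyon and Puma is the node subtending (((Anopheles,((Urocyon,Oryza),Nomascus)),((Apis,Abies),(Clostridium,Peromyscus))),Puma).
That clade contains 9 terminal taxa: Abies, Anopheles, Apis, Clostridium, Nomascus, Oryza, Peromyscus, Puma, Urocyon.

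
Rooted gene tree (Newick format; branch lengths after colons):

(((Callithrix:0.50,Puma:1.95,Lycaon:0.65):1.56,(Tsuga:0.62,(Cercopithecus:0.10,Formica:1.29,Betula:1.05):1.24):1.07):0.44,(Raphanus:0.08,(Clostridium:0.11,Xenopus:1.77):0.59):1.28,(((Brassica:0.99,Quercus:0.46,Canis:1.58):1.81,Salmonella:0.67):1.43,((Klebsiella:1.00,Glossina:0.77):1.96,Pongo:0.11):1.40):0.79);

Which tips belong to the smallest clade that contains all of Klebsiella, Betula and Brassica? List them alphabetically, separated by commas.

Tracing Klebsiella: it sits inside (Klebsiella,Glossina).
Tracing Betula: it sits inside (Cercopithecus,Formica,Betula).
Tracing Brassica: it sits inside (Brassica,Quercus,Canis).
The smallest clade enclosing all 3 is the whole tree (their MRCA is the root), so the answer is all 17 tips in alphabetical order.

Betula, Brassica, Callithrix, Canis, Cercopithecus, Clostridium, Formica, Glossina, Klebsiella, Lycaon, Pongo, Puma, Quercus, Raphanus, Salmonella, Tsuga, Xenopus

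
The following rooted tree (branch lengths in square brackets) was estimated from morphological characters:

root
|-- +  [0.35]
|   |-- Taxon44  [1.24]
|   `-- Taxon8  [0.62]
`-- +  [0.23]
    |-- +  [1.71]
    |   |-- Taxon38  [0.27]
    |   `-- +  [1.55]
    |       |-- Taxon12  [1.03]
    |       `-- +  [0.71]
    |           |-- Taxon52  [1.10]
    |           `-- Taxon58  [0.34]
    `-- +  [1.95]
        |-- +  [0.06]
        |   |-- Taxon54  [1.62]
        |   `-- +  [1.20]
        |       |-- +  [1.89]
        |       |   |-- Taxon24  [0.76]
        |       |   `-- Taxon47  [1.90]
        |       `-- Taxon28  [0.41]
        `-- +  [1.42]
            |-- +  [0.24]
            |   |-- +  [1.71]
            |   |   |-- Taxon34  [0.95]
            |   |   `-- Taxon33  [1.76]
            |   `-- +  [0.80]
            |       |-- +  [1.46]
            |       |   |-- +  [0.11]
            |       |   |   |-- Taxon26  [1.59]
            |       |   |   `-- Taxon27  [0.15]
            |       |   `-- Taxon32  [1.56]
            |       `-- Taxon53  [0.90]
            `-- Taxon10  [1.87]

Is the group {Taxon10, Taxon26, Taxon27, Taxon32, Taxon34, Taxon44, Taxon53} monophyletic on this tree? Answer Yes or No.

No

The MRCA of the listed taxa is the root, so the smallest clade containing them is the whole tree.
That clade also contains Taxon12, Taxon24, Taxon28, Taxon33, Taxon38, Taxon47, Taxon52, Taxon54, Taxon58, Taxon8, which are not in the proposed group, so the group is not monophyletic.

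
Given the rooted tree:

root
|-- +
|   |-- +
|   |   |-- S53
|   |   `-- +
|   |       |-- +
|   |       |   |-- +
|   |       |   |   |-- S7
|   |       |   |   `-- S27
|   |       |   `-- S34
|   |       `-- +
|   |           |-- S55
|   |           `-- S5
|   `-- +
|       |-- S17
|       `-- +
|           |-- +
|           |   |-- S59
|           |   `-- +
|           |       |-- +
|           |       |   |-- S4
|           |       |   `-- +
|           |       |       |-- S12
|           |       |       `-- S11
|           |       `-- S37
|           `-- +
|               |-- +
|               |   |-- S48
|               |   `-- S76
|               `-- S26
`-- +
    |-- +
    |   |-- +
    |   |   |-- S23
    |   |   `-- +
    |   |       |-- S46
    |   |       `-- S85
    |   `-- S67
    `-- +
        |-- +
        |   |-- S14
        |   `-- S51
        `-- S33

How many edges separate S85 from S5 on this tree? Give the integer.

10

The MRCA of S85 and S5 is the root of the tree.
From S85 up to that node: 5 branches. From S5 up to the same node: 5 branches. Total: 5 + 5 = 10.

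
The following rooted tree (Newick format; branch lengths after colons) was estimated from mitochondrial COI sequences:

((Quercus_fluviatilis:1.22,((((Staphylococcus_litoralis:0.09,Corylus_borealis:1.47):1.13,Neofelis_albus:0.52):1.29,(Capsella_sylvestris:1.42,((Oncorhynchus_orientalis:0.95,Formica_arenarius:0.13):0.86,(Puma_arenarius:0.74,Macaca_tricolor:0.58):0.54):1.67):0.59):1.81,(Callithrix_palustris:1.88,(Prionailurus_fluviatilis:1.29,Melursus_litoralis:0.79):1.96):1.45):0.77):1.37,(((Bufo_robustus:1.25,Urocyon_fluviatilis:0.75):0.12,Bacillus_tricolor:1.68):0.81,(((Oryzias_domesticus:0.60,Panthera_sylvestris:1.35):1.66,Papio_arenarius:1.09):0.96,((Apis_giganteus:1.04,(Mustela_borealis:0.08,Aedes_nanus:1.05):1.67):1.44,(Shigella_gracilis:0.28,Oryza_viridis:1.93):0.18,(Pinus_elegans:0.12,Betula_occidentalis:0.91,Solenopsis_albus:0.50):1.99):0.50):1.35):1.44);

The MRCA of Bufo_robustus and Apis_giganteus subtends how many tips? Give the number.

The MRCA of Bufo_robustus and Apis_giganteus is the node subtending (((Bufo_robustus,Urocyon_fluviatilis),Bacillus_tricolor),(((Oryzias_domesticus,Panthera_sylvestris),Papio_arenarius),((Apis_giganteus,(Mustela_borealis,Aedes_nanus)),(Shigella_gracilis,Oryza_viridis),(Pinus_elegans,Betula_occidentalis,Solenopsis_albus)))).
That clade contains 14 terminal taxa: Aedes_nanus, Apis_giganteus, Bacillus_tricolor, Betula_occidentalis, Bufo_robustus, Mustela_borealis, Oryza_viridis, Oryzias_domesticus, Panthera_sylvestris, Papio_arenarius, Pinus_elegans, Shigella_gracilis, Solenopsis_albus, Urocyon_fluviatilis.

14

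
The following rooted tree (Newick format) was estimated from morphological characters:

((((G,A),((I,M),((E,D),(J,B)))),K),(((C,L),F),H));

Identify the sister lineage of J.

J attaches to the tree at the node subtending (J,B).
The other lineage descending from that same node — the sister group — is the single tip B.

B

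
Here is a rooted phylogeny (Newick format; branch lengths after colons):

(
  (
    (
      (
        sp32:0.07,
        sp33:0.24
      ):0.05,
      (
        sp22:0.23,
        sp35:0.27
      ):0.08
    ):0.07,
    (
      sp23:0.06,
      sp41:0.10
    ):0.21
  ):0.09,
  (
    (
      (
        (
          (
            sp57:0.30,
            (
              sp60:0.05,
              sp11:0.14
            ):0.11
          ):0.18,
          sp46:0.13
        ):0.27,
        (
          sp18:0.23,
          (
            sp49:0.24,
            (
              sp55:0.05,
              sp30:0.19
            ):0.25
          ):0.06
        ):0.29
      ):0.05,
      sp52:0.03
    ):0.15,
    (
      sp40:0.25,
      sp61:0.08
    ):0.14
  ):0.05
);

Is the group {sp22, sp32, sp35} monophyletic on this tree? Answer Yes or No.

No

The MRCA of the listed taxa subtends ((sp32,sp33),(sp22,sp35)).
That clade also contains sp33, which is not in the proposed group, so the group is not monophyletic.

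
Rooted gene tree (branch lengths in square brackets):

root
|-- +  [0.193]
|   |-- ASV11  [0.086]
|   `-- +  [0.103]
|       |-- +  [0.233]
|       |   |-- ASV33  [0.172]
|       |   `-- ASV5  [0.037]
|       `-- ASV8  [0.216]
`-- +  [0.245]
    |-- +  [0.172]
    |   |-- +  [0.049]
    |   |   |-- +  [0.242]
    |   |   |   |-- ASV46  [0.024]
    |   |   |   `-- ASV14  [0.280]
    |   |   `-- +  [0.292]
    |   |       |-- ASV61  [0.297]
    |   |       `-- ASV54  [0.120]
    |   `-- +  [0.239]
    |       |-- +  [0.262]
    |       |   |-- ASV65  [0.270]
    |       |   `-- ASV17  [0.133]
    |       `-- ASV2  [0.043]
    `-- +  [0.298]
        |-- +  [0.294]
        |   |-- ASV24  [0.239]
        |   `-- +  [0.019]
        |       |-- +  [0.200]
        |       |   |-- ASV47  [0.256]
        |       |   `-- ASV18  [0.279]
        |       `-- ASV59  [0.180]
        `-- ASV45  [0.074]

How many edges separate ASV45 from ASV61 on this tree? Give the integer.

6

The MRCA of ASV45 and ASV61 is the node subtending ((((ASV46,ASV14),(ASV61,ASV54)),((ASV65,ASV17),ASV2)),((ASV24,((ASV47,ASV18),ASV59)),ASV45)).
From ASV45 up to that node: 2 branches. From ASV61 up to the same node: 4 branches. Total: 2 + 4 = 6.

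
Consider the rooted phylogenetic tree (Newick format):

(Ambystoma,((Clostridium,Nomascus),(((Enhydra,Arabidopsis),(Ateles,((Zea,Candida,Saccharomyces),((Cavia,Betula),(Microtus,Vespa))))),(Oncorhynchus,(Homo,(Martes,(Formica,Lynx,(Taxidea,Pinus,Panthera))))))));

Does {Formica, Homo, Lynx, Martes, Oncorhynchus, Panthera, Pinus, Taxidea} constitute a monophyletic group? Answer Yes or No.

Yes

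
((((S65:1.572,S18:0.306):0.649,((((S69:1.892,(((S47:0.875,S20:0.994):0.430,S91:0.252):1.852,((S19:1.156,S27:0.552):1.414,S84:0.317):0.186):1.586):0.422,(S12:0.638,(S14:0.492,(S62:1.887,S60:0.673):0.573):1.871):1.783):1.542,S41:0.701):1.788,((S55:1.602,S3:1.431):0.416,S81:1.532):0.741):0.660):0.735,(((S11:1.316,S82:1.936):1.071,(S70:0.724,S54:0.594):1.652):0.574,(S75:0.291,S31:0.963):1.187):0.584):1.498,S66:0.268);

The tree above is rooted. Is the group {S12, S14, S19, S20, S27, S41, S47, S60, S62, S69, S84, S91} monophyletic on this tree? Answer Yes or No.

The most recent common ancestor of these taxa subtends (((S69,(((S47,S20),S91),((S19,S27),S84))),(S12,(S14,(S62,S60)))),S41).
That clade has exactly 12 tips — every listed taxon and nothing else — so the group is monophyletic.

Yes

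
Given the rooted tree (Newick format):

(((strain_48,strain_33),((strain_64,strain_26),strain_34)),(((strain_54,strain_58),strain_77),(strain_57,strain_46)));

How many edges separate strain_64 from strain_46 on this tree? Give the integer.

7

The MRCA of strain_64 and strain_46 is the root of the tree.
From strain_64 up to that node: 4 branches. From strain_46 up to the same node: 3 branches. Total: 4 + 3 = 7.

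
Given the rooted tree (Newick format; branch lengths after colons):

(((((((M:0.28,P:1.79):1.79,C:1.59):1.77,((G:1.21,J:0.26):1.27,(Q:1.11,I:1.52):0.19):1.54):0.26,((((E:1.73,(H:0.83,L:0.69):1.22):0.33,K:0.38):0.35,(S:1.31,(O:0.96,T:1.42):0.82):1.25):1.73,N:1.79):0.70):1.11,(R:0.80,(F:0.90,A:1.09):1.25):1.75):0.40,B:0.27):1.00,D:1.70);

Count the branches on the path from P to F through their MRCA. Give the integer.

8

The MRCA of P and F is the node subtending (((((M,P),C),((G,J),(Q,I))),((((E,(H,L)),K),(S,(O,T))),N)),(R,(F,A))).
From P up to that node: 5 branches. From F up to the same node: 3 branches. Total: 5 + 3 = 8.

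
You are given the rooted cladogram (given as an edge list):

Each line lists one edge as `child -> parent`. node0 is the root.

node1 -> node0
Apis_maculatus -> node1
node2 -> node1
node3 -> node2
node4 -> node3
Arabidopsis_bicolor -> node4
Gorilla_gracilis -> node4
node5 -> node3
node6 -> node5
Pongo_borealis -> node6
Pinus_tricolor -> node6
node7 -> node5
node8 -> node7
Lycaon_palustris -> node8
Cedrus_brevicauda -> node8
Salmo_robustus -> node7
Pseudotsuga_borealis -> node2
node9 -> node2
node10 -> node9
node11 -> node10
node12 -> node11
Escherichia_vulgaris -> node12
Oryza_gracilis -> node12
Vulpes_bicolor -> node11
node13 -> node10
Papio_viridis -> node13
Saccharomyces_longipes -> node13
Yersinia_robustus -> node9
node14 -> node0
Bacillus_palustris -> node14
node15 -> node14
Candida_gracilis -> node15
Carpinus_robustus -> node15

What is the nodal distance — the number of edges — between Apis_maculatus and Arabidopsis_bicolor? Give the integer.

The MRCA of Apis_maculatus and Arabidopsis_bicolor is the node subtending (Apis_maculatus,(((Arabidopsis_bicolor,Gorilla_gracilis),((Pongo_borealis,Pinus_tricolor),((Lycaon_palustris,Cedrus_brevicauda),Salmo_robustus))),Pseudotsuga_borealis,((((Escherichia_vulgaris,Oryza_gracilis),Vulpes_bicolor),(Papio_viridis,Saccharomyces_longipes)),Yersinia_robustus))).
From Apis_maculatus up to that node: 1 branch. From Arabidopsis_bicolor up to the same node: 4 branches. Total: 1 + 4 = 5.

5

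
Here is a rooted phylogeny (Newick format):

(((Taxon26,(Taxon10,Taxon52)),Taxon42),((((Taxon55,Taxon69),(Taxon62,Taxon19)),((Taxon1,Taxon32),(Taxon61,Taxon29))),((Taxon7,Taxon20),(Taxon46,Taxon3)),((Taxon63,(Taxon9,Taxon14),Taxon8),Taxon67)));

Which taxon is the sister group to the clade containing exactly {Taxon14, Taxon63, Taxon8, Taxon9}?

The clade containing exactly {Taxon14, Taxon63, Taxon8, Taxon9} attaches to the tree at the node subtending ((Taxon63,(Taxon9,Taxon14),Taxon8),Taxon67).
The other lineage descending from that same node — the sister group — is the single tip Taxon67.

Taxon67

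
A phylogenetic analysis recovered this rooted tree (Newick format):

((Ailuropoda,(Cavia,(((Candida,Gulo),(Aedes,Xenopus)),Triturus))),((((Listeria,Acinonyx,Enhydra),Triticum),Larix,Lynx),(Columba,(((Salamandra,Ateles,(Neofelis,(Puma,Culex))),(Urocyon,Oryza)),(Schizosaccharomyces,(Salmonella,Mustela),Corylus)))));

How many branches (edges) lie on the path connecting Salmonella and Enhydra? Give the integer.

9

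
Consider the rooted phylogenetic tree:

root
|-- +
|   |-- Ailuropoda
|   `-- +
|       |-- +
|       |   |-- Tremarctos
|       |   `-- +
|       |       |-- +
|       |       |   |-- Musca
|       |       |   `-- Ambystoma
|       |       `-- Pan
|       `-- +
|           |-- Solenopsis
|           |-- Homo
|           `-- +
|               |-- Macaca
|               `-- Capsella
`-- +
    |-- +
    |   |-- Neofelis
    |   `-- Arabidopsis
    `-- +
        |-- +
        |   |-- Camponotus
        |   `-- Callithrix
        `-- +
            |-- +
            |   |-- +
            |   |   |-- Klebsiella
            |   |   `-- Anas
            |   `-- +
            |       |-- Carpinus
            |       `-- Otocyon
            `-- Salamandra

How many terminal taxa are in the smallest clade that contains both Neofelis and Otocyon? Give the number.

9

The MRCA of Neofelis and Otocyon is the node subtending ((Neofelis,Arabidopsis),((Camponotus,Callithrix),(((Klebsiella,Anas),(Carpinus,Otocyon)),Salamandra))).
That clade contains 9 terminal taxa: Anas, Arabidopsis, Callithrix, Camponotus, Carpinus, Klebsiella, Neofelis, Otocyon, Salamandra.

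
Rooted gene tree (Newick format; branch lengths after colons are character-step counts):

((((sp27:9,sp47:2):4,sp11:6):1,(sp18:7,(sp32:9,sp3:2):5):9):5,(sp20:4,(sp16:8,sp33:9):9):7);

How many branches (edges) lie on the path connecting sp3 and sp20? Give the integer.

6

The MRCA of sp3 and sp20 is the root of the tree.
From sp3 up to that node: 4 branches. From sp20 up to the same node: 2 branches. Total: 4 + 2 = 6.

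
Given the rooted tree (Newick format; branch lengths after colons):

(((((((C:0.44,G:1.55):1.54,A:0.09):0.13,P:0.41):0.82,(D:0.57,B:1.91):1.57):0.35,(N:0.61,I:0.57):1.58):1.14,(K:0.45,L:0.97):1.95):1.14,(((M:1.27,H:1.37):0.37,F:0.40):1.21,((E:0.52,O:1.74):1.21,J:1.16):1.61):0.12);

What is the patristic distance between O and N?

The path runs O → … → MRCA → … → N; the MRCA is the root of the tree.
Branch lengths along that path: 1.74 + 1.21 + 1.61 + 0.12 + 1.14 + 1.14 + 1.58 + 0.61 = 9.15.

9.15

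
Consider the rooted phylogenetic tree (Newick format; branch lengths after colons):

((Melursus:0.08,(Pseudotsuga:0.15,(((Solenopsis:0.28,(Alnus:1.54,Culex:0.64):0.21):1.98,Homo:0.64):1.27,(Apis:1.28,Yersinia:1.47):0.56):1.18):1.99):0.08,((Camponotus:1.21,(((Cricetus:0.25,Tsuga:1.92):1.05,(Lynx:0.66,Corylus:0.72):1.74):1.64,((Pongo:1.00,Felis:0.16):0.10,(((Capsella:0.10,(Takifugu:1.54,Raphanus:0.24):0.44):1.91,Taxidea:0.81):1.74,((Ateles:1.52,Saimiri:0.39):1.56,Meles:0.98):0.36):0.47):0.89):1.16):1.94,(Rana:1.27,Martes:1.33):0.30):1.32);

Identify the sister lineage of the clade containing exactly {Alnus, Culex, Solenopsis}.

The clade containing exactly {Alnus, Culex, Solenopsis} attaches to the tree at the node subtending ((Solenopsis,(Alnus,Culex)),Homo).
The other lineage descending from that same node — the sister group — is the single tip Homo.

Homo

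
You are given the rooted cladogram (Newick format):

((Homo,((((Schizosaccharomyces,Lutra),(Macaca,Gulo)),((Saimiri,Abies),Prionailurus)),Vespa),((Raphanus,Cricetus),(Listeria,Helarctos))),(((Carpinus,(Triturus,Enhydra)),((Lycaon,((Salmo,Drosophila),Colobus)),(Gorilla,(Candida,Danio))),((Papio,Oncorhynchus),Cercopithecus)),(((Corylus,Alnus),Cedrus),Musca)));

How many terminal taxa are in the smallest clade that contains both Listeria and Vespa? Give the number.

The MRCA of Listeria and Vespa is the node subtending (Homo,((((Schizosaccharomyces,Lutra),(Macaca,Gulo)),((Saimiri,Abies),Prionailurus)),Vespa),((Raphanus,Cricetus),(Listeria,Helarctos))).
That clade contains 13 terminal taxa: Abies, Cricetus, Gulo, Helarctos, Homo, Listeria, Lutra, Macaca, Prionailurus, Raphanus, Saimiri, Schizosaccharomyces, Vespa.

13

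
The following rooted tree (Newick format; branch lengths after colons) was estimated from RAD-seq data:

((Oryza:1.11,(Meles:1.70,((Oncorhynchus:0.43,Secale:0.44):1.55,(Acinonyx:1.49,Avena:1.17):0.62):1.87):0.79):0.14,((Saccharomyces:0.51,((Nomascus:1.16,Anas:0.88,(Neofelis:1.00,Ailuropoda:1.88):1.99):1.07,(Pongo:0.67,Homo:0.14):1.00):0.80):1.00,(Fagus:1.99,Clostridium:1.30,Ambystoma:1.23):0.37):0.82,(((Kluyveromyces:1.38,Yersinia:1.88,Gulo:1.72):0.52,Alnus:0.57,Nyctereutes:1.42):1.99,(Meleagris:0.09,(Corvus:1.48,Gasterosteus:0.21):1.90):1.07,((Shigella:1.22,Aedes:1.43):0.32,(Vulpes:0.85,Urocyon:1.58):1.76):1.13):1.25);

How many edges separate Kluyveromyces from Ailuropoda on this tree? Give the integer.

The MRCA of Kluyveromyces and Ailuropoda is the root of the tree.
From Kluyveromyces up to that node: 4 branches. From Ailuropoda up to the same node: 6 branches. Total: 4 + 6 = 10.

10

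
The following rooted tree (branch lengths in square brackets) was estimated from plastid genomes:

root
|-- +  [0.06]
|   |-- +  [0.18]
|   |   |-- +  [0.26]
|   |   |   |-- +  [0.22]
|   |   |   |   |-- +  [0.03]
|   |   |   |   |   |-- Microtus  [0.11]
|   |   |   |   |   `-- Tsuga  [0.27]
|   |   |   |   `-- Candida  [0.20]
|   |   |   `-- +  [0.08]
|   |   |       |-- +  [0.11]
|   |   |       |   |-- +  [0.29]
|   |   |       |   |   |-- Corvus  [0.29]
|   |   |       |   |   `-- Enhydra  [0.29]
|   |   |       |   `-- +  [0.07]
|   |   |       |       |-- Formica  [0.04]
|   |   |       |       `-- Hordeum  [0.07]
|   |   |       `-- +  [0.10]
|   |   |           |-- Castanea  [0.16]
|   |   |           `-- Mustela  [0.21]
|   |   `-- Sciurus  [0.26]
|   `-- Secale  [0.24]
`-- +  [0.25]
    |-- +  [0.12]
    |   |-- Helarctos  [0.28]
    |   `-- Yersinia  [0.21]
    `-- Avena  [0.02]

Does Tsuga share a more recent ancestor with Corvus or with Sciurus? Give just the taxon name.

Corvus

The MRCA of Tsuga and Corvus subtends (((Microtus,Tsuga),Candida),(((Corvus,Enhydra),(Formica,Hordeum)),(Castanea,Mustela))) (9 taxa).
The MRCA of Tsuga and Sciurus subtends ((((Microtus,Tsuga),Candida),(((Corvus,Enhydra),(Formica,Hordeum)),(Castanea,Mustela))),Sciurus) (10 taxa).
The first is nested inside the second, so Tsuga shares a more recent common ancestor with Corvus.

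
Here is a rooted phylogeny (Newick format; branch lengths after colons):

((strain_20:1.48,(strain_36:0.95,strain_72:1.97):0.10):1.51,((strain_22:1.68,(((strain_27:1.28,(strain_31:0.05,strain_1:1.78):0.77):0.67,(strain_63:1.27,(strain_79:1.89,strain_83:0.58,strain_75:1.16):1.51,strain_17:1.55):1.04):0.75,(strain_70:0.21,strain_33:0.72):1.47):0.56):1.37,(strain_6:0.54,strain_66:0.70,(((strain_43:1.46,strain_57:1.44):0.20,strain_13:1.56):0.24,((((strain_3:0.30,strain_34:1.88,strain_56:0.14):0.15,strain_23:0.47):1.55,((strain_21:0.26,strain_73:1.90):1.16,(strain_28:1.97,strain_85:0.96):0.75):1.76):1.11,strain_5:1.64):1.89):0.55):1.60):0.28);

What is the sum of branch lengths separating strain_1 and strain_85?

14.52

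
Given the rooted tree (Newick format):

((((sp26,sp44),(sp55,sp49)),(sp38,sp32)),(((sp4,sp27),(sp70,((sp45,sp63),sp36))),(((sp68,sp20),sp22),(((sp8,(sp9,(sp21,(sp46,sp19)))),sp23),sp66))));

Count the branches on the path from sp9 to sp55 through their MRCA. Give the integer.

The MRCA of sp9 and sp55 is the root of the tree.
From sp9 up to that node: 7 branches. From sp55 up to the same node: 4 branches. Total: 7 + 4 = 11.

11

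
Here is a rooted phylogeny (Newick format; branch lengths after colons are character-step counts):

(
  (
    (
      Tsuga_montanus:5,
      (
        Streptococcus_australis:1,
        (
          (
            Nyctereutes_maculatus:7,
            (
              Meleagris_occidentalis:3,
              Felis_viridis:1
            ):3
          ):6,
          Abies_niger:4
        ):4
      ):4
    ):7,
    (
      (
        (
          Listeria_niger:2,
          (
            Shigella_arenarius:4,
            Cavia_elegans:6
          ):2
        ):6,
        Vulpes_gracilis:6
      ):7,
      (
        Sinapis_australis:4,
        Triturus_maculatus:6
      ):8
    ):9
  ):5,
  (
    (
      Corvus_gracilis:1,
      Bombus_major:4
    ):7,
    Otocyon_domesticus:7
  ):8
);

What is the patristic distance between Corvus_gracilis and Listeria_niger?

45

The path runs Corvus_gracilis → … → MRCA → … → Listeria_niger; the MRCA is the root of the tree.
Branch lengths along that path: 1 + 7 + 8 + 5 + 9 + 7 + 6 + 2 = 45.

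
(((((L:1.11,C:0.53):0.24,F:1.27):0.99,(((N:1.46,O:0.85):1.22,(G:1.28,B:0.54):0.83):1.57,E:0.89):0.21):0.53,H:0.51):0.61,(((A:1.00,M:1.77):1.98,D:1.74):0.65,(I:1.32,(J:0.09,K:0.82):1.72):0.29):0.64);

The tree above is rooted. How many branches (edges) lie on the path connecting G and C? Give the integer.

The MRCA of G and C is the node subtending (((L,C),F),(((N,O),(G,B)),E)).
From G up to that node: 4 branches. From C up to the same node: 3 branches. Total: 4 + 3 = 7.

7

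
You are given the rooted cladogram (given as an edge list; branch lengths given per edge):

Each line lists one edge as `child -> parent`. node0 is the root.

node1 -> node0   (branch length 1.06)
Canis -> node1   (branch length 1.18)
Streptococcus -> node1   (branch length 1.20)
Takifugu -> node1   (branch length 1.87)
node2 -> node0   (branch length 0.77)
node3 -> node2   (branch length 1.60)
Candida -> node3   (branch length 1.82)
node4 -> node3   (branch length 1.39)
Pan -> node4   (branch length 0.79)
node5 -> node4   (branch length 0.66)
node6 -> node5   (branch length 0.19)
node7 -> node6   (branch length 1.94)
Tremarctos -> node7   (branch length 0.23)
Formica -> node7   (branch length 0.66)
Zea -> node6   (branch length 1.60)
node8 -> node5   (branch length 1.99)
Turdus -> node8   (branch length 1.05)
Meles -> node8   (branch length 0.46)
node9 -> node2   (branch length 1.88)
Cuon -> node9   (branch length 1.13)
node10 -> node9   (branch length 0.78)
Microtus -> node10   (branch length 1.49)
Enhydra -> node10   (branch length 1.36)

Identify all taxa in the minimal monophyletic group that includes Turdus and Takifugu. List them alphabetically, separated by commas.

Tracing Turdus: it sits inside (Turdus,Meles).
Tracing Takifugu: it sits inside (Canis,Streptococcus,Takifugu).
The smallest clade enclosing both is the whole tree (their MRCA is the root), so the answer is all 13 tips in alphabetical order.

Candida, Canis, Cuon, Enhydra, Formica, Meles, Microtus, Pan, Streptococcus, Takifugu, Tremarctos, Turdus, Zea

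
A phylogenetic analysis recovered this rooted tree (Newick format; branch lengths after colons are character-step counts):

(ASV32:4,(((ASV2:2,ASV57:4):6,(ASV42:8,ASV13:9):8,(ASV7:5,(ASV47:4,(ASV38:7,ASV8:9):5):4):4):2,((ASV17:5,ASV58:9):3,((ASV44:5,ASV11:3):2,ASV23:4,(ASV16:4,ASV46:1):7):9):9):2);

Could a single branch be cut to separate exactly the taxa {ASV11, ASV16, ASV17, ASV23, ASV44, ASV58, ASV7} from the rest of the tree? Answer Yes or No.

The MRCA of the listed taxa subtends (((ASV2,ASV57),(ASV42,ASV13),(ASV7,(ASV47,(ASV38,ASV8)))),((ASV17,ASV58),((ASV44,ASV11),ASV23,(ASV16,ASV46)))).
That clade also contains ASV13, ASV2, ASV38, ASV42, ASV46, ASV47, ASV57, ASV8, which are not in the proposed group, so the group is not monophyletic.

No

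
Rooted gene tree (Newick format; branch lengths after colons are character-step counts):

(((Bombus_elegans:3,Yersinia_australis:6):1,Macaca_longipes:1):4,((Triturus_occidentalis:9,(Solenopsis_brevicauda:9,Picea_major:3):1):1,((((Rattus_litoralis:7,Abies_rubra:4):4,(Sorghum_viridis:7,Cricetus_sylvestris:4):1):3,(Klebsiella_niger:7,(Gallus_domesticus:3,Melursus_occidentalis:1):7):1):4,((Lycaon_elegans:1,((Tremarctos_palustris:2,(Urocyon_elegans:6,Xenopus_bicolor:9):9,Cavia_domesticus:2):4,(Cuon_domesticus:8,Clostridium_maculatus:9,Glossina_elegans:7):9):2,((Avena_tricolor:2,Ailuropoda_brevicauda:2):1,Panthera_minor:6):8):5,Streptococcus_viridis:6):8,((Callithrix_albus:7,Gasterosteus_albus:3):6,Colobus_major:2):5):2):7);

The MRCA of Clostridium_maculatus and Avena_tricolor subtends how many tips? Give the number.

11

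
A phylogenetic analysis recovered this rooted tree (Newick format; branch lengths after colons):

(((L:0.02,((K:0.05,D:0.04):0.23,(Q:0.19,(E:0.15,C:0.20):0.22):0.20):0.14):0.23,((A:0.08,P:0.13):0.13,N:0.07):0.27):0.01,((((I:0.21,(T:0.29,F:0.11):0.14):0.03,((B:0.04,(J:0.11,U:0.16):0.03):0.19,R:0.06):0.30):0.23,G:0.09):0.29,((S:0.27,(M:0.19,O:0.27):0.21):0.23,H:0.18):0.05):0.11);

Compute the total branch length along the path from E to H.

1.29

The path runs E → … → MRCA → … → H; the MRCA is the root of the tree.
Branch lengths along that path: 0.15 + 0.22 + 0.20 + 0.14 + 0.23 + 0.01 + 0.11 + 0.05 + 0.18 = 1.29.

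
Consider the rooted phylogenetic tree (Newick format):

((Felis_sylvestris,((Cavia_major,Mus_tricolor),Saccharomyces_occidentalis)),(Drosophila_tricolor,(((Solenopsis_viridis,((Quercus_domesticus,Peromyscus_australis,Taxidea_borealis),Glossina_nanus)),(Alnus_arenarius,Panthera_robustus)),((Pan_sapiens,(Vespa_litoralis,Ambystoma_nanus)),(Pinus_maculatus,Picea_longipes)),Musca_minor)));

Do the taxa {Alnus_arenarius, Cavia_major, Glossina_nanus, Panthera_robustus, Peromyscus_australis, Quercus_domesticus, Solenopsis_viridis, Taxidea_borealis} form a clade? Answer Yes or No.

The MRCA of the listed taxa is the root, so the smallest clade containing them is the whole tree.
That clade also contains Ambystoma_nanus, Drosophila_tricolor, Felis_sylvestris, Mus_tricolor, Musca_minor, Pan_sapiens, Picea_longipes, Pinus_maculatus, Saccharomyces_occidentalis, Vespa_litoralis, which are not in the proposed group, so the group is not monophyletic.

No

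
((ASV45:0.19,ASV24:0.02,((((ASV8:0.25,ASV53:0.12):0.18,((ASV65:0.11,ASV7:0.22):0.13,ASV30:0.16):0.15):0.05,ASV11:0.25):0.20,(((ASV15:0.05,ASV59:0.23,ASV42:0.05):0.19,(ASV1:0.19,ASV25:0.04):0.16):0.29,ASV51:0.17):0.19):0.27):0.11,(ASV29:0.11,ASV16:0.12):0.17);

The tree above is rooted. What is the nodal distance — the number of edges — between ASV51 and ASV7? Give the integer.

7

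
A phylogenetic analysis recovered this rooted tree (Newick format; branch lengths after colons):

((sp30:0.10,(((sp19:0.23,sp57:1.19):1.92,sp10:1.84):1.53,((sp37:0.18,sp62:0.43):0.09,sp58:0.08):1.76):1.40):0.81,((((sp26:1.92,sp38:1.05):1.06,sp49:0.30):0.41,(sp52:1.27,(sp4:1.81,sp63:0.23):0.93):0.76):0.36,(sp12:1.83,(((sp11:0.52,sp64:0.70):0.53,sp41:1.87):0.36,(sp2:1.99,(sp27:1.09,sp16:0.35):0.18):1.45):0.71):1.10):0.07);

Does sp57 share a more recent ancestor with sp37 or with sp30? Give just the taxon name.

sp37

The MRCA of sp57 and sp37 subtends (((sp19,sp57),sp10),((sp37,sp62),sp58)) (6 taxa).
The MRCA of sp57 and sp30 subtends (sp30,(((sp19,sp57),sp10),((sp37,sp62),sp58))) (7 taxa).
The first is nested inside the second, so sp57 shares a more recent common ancestor with sp37.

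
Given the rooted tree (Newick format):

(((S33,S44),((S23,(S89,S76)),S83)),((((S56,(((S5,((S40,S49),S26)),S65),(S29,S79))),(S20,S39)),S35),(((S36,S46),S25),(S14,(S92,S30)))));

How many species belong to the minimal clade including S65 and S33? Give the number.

The MRCA of S65 and S33 is the root, so the clade is the entire tree.
That clade contains 23 terminal taxa: S14, S20, S23, S25, S26, S29, S30, S33, S35, S36, S39, S40, S44, S46, S49, S5, S56, S65, S76, S79, S83, S89, S92.

23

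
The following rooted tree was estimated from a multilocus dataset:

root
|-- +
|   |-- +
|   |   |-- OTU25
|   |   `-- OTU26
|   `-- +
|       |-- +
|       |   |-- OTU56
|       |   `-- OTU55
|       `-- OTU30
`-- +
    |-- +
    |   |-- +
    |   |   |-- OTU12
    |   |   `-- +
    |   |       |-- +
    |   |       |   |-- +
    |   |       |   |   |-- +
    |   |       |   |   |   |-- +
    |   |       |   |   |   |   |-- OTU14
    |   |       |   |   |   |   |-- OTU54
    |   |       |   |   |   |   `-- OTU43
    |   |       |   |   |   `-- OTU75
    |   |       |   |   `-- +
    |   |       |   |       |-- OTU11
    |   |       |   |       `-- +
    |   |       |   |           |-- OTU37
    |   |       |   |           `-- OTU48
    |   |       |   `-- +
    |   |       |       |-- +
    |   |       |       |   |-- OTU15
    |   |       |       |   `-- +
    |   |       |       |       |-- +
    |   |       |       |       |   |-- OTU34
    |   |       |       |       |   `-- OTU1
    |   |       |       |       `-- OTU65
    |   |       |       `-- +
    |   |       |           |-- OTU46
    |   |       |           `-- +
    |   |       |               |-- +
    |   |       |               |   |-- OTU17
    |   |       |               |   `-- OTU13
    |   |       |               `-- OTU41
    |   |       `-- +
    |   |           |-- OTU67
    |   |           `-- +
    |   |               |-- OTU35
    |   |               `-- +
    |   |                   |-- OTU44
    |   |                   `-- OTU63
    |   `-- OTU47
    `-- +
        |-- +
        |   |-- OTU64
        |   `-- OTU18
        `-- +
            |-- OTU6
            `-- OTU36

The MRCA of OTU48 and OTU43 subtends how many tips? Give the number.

The MRCA of OTU48 and OTU43 is the node subtending (((OTU14,OTU54,OTU43),OTU75),(OTU11,(OTU37,OTU48))).
That clade contains 7 terminal taxa: OTU11, OTU14, OTU37, OTU43, OTU48, OTU54, OTU75.

7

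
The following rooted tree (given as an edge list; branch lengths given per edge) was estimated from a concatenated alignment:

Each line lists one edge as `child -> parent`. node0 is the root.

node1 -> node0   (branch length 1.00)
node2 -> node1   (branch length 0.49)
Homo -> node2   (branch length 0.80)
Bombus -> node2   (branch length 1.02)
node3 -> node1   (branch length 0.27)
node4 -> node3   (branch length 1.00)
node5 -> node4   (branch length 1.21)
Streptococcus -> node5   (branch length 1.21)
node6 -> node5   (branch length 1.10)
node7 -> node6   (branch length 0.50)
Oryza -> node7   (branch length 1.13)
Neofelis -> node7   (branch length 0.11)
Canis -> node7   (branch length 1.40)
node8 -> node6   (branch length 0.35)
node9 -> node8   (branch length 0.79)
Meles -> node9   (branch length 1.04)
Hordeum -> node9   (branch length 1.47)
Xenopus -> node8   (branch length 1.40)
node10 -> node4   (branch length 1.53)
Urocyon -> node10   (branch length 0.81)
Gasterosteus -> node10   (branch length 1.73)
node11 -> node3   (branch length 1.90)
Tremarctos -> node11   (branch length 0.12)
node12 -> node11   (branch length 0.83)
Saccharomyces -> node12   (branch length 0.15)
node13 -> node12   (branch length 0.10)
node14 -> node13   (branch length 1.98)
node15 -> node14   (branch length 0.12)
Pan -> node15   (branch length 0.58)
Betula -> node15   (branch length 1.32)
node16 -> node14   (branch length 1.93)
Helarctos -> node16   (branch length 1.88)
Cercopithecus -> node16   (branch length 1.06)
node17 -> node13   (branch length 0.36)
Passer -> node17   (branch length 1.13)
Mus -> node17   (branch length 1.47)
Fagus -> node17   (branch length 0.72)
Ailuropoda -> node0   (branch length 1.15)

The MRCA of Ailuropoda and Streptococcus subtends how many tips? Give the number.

The MRCA of Ailuropoda and Streptococcus is the root, so the clade is the entire tree.
That clade contains 21 terminal taxa: Ailuropoda, Betula, Bombus, Canis, Cercopithecus, Fagus, Gasterosteus, Helarctos, Homo, Hordeum, Meles, Mus, Neofelis, Oryza, Pan, Passer, Saccharomyces, Streptococcus, Tremarctos, Urocyon, Xenopus.

21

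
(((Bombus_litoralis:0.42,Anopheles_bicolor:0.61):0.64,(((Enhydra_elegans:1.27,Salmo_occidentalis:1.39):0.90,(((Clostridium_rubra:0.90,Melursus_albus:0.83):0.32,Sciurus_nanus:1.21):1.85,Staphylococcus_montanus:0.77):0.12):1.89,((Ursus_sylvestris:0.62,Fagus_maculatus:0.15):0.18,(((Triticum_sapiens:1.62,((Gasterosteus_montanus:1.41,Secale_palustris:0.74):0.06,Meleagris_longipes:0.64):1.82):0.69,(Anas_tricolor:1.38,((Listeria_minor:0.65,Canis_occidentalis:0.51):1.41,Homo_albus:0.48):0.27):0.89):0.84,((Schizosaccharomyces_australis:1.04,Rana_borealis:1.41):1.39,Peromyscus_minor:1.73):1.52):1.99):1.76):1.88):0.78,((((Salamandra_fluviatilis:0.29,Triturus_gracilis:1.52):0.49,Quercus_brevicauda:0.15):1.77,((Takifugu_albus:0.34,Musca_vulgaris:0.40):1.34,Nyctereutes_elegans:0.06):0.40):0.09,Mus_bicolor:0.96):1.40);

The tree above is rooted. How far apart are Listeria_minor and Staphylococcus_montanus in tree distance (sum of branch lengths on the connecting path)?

The path runs Listeria_minor → … → MRCA → … → Staphylococcus_montanus; the MRCA is the node subtending (((Enhydra_elegans,Salmo_occidentalis),(((Clostridium_rubra,Melursus_albus),Sciurus_nanus),Staphylococcus_montanus)),((Ursus_sylvestris,Fagus_maculatus),(((Triticum_sapiens,((Gasterosteus_montanus,Secale_palustris),Meleagris_longipes)),(Anas_tricolor,((Listeria_minor,Canis_occidentalis),Homo_albus))),((Schizosaccharomyces_australis,Rana_borealis),Peromyscus_minor)))).
Branch lengths along that path: 0.65 + 1.41 + 0.27 + 0.89 + 0.84 + 1.99 + 1.76 + 1.89 + 0.12 + 0.77 = 10.59.

10.59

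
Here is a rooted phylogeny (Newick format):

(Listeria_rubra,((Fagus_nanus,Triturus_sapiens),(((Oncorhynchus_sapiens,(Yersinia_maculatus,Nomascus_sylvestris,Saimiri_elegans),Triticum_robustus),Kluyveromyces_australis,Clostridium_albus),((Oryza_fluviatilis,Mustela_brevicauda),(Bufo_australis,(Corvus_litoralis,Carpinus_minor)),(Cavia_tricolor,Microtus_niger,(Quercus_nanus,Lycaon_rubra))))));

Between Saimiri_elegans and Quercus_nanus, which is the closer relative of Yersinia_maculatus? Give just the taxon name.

The MRCA of Yersinia_maculatus and Saimiri_elegans subtends (Yersinia_maculatus,Nomascus_sylvestris,Saimiri_elegans) (3 taxa).
The MRCA of Yersinia_maculatus and Quercus_nanus subtends (((Oncorhynchus_sapiens,(Yersinia_maculatus,Nomascus_sylvestris,Saimiri_elegans),Triticum_robustus),Kluyveromyces_australis,Clostridium_albus),((Oryza_fluviatilis,Mustela_brevicauda),(Bufo_australis,(Corvus_litoralis,Carpinus_minor)),(Cavia_tricolor,Microtus_niger,(Quercus_nanus,Lycaon_rubra)))) (16 taxa).
The first is nested inside the second, so Yersinia_maculatus shares a more recent common ancestor with Saimiri_elegans.

Saimiri_elegans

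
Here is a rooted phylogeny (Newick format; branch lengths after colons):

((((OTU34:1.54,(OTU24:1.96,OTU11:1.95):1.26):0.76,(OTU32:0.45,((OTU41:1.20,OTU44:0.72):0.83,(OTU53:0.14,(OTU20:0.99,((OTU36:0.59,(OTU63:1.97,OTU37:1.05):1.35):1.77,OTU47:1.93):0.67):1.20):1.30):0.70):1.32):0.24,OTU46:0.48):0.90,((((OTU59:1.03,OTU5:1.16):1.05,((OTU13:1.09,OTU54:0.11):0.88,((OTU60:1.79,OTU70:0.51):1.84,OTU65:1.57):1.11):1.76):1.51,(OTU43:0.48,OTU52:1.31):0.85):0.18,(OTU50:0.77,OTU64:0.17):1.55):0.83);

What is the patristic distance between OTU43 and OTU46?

3.72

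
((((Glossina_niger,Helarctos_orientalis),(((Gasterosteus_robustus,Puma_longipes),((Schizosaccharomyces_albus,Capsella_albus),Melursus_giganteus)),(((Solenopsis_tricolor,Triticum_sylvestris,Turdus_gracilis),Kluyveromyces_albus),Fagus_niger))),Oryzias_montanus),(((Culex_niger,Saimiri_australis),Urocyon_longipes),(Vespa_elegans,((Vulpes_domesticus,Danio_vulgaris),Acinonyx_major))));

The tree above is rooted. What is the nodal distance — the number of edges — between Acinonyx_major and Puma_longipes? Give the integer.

10

The MRCA of Acinonyx_major and Puma_longipes is the root of the tree.
From Acinonyx_major up to that node: 4 branches. From Puma_longipes up to the same node: 6 branches. Total: 4 + 6 = 10.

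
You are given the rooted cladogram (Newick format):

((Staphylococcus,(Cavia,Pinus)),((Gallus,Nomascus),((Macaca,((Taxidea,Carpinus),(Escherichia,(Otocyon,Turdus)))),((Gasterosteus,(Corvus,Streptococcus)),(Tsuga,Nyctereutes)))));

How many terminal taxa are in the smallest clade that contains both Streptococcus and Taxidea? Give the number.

11

The MRCA of Streptococcus and Taxidea is the node subtending ((Macaca,((Taxidea,Carpinus),(Escherichia,(Otocyon,Turdus)))),((Gasterosteus,(Corvus,Streptococcus)),(Tsuga,Nyctereutes))).
That clade contains 11 terminal taxa: Carpinus, Corvus, Escherichia, Gasterosteus, Macaca, Nyctereutes, Otocyon, Streptococcus, Taxidea, Tsuga, Turdus.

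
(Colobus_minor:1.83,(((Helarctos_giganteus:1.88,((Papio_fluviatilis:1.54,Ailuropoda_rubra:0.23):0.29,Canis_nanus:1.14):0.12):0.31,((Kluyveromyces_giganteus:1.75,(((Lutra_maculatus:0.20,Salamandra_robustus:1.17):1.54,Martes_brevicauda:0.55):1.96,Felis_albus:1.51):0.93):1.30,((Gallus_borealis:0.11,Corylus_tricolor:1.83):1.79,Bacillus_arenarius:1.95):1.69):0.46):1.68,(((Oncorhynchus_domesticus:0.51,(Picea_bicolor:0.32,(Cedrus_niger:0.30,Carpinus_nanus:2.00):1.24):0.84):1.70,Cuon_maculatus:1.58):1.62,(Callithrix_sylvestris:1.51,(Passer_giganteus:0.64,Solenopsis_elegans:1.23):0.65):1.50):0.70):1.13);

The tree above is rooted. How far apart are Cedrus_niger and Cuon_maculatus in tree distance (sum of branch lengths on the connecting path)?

The path runs Cedrus_niger → … → MRCA → … → Cuon_maculatus; the MRCA is the node subtending ((Oncorhynchus_domesticus,(Picea_bicolor,(Cedrus_niger,Carpinus_nanus))),Cuon_maculatus).
Branch lengths along that path: 0.30 + 1.24 + 0.84 + 1.70 + 1.58 = 5.66.

5.66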